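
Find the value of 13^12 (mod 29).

Step 1: Compute 13^12 mod 29 step by step, reducing modulo 29 at each step.
  13^1 mod 29 = 13
  13^2 mod 29 = (13 * 13) mod 29 = 24
  13^3 mod 29 = (24 * 13) mod 29 = 22
  13^4 mod 29 = (22 * 13) mod 29 = 25
  13^5 mod 29 = (25 * 13) mod 29 = 6
  13^6 mod 29 = (6 * 13) mod 29 = 20
  13^7 mod 29 = (20 * 13) mod 29 = 28
  13^8 mod 29 = (28 * 13) mod 29 = 16
  13^9 mod 29 = (16 * 13) mod 29 = 5
  13^10 mod 29 = (5 * 13) mod 29 = 7
  13^11 mod 29 = (7 * 13) mod 29 = 4
  13^12 mod 29 = (4 * 13) mod 29 = 23
Step 2: Result = 23.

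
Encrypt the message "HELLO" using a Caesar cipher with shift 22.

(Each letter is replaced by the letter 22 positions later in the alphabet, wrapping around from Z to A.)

Step 1: For each letter, shift forward by 22 positions (mod 26).
  H (position 7) -> position (7+22) mod 26 = 3 -> D
  E (position 4) -> position (4+22) mod 26 = 0 -> A
  L (position 11) -> position (11+22) mod 26 = 7 -> H
  L (position 11) -> position (11+22) mod 26 = 7 -> H
  O (position 14) -> position (14+22) mod 26 = 10 -> K
Result: DAHHK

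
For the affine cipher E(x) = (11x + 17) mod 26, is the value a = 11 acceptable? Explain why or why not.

Step 1: Compute gcd(11, 26).
Step 2: gcd(11, 26) = 1.
Since gcd = 1, 11 is coprime with 26, so it is a valid key.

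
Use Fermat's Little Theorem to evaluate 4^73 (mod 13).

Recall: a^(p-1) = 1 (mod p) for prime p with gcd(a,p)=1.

Step 1: Since 13 is prime, by Fermat's Little Theorem: 4^12 = 1 (mod 13).
Step 2: Reduce exponent: 73 mod 12 = 1.
Step 3: So 4^73 = 4^1 (mod 13).
Step 4: 4^1 mod 13 = 4.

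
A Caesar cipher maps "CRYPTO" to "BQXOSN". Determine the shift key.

Step 1: Compare first letters: C (position 2) -> B (position 1).
Step 2: Shift = (1 - 2) mod 26 = 25.
The shift value is 25.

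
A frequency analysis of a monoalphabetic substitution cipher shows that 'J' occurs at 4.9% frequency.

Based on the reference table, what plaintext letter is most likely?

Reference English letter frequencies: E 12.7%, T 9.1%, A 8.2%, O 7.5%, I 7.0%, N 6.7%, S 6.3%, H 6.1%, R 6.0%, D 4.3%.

Step 1: The observed frequency is 4.9%.
Step 2: Compare with English frequencies:
  E: 12.7% (difference: 7.8%)
  T: 9.1% (difference: 4.2%)
  A: 8.2% (difference: 3.3%)
  O: 7.5% (difference: 2.6%)
  I: 7.0% (difference: 2.1%)
  N: 6.7% (difference: 1.8%)
  S: 6.3% (difference: 1.4%)
  H: 6.1% (difference: 1.2%)
  R: 6.0% (difference: 1.1%)
  D: 4.3% (difference: 0.6%) <-- closest
Step 3: 'J' most likely represents 'D' (frequency 4.3%).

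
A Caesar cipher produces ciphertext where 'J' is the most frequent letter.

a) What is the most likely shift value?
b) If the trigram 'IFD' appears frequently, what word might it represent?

Step 1: In English, 'E' is the most frequent letter (12.7%).
Step 2: The most frequent ciphertext letter is 'J' (position 9).
Step 3: Shift = (9 - 4) mod 26 = 5.
Step 4: Decrypt 'IFD' by shifting back 5:
  I -> D
  F -> A
  D -> Y
Step 5: 'IFD' decrypts to 'DAY'.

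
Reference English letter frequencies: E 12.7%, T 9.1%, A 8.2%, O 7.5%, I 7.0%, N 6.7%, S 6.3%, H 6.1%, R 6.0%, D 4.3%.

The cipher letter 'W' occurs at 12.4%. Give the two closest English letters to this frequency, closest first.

Step 1: Observed frequency of 'W' is 12.4%.
Step 2: Compute distances to each reference frequency and sort:
  E (12.7%): difference = 0.3% <-- BEST
  T (9.1%): difference = 3.3% <-- RUNNER-UP
  A (8.2%): difference = 4.2%
  O (7.5%): difference = 4.9%
  I (7.0%): difference = 5.4%
Step 3: Most likely is 'E' (12.7%, diff 0.3%); second most likely is 'T' (9.1%, diff 3.3%).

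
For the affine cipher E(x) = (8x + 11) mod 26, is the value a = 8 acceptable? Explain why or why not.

Step 1: Compute gcd(8, 26).
Step 2: gcd(8, 26) = 2.
Since gcd = 2 != 1, 8 shares a common factor with 26, so it cannot be used.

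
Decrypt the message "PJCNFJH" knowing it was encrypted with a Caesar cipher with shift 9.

Step 1: Reverse the shift by subtracting 9 from each letter position.
  P (position 15) -> position (15-9) mod 26 = 6 -> G
  J (position 9) -> position (9-9) mod 26 = 0 -> A
  C (position 2) -> position (2-9) mod 26 = 19 -> T
  N (position 13) -> position (13-9) mod 26 = 4 -> E
  F (position 5) -> position (5-9) mod 26 = 22 -> W
  J (position 9) -> position (9-9) mod 26 = 0 -> A
  H (position 7) -> position (7-9) mod 26 = 24 -> Y
Decrypted message: GATEWAY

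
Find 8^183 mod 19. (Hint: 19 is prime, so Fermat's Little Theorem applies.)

Step 1: Since 19 is prime, by Fermat's Little Theorem: 8^18 = 1 (mod 19).
Step 2: Reduce exponent: 183 mod 18 = 3.
Step 3: So 8^183 = 8^3 (mod 19).
Step 4: 8^3 mod 19 = 18.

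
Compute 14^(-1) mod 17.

Step 1: We need x such that 14 * x = 1 (mod 17).
Step 2: Using the extended Euclidean algorithm or trial:
  14 * 11 = 154 = 9 * 17 + 1.
Step 3: Since 154 mod 17 = 1, the inverse is x = 11.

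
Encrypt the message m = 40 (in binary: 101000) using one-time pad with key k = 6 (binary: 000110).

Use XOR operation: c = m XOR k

Step 1: Write out the XOR operation bit by bit:
  Message: 101000
  Key:     000110
  XOR:     101110
Step 2: Convert to decimal: 101110 = 46.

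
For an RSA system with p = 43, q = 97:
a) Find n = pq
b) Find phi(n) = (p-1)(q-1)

Step 1: n = p * q = 43 * 97 = 4171.
Step 2: phi(n) = (p-1)(q-1) = 42 * 96 = 4032.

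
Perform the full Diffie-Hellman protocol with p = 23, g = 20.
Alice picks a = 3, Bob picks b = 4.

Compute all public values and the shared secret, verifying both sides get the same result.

Step 1: A = g^a mod p = 20^3 mod 23 = 19.
Step 2: B = g^b mod p = 20^4 mod 23 = 12.
Step 3: Alice computes s = B^a mod p = 12^3 mod 23 = 3.
Step 4: Bob computes s = A^b mod p = 19^4 mod 23 = 3.
Both sides agree: shared secret = 3.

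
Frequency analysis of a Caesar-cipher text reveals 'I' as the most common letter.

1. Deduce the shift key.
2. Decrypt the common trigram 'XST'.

Step 1: In English, 'E' is the most frequent letter (12.7%).
Step 2: The most frequent ciphertext letter is 'I' (position 8).
Step 3: Shift = (8 - 4) mod 26 = 4.
Step 4: Decrypt 'XST' by shifting back 4:
  X -> T
  S -> O
  T -> P
Step 5: 'XST' decrypts to 'TOP'.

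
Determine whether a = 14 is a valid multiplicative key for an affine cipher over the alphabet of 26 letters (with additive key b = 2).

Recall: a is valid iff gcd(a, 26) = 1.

Step 1: Compute gcd(14, 26).
Step 2: gcd(14, 26) = 2.
Since gcd = 2 != 1, 14 shares a common factor with 26, so it cannot be used.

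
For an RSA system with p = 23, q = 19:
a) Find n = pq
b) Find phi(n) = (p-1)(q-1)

Step 1: n = p * q = 23 * 19 = 437.
Step 2: phi(n) = (p-1)(q-1) = 22 * 18 = 396.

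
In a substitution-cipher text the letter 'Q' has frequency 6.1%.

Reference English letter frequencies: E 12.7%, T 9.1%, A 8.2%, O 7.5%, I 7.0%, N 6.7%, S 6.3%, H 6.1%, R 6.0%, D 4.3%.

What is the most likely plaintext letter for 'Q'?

Step 1: The observed frequency is 6.1%.
Step 2: Compare with English frequencies:
  E: 12.7% (difference: 6.6%)
  T: 9.1% (difference: 3.0%)
  A: 8.2% (difference: 2.1%)
  O: 7.5% (difference: 1.4%)
  I: 7.0% (difference: 0.9%)
  N: 6.7% (difference: 0.6%)
  S: 6.3% (difference: 0.2%)
  H: 6.1% (difference: 0.0%) <-- closest
  R: 6.0% (difference: 0.1%)
  D: 4.3% (difference: 1.8%)
Step 3: 'Q' most likely represents 'H' (frequency 6.1%).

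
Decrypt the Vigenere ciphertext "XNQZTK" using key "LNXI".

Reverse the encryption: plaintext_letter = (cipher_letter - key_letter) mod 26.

Step 1: Extend key: LNXILN
Step 2: Decrypt each letter (c - k) mod 26:
  X(23) - L(11) = (23-11) mod 26 = 12 = M
  N(13) - N(13) = (13-13) mod 26 = 0 = A
  Q(16) - X(23) = (16-23) mod 26 = 19 = T
  Z(25) - I(8) = (25-8) mod 26 = 17 = R
  T(19) - L(11) = (19-11) mod 26 = 8 = I
  K(10) - N(13) = (10-13) mod 26 = 23 = X
Plaintext: MATRIX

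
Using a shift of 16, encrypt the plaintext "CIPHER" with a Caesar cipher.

Step 1: For each letter, shift forward by 16 positions (mod 26).
  C (position 2) -> position (2+16) mod 26 = 18 -> S
  I (position 8) -> position (8+16) mod 26 = 24 -> Y
  P (position 15) -> position (15+16) mod 26 = 5 -> F
  H (position 7) -> position (7+16) mod 26 = 23 -> X
  E (position 4) -> position (4+16) mod 26 = 20 -> U
  R (position 17) -> position (17+16) mod 26 = 7 -> H
Result: SYFXUH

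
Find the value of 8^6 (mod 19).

Step 1: Compute 8^6 mod 19 step by step, reducing modulo 19 at each step.
  8^1 mod 19 = 8
  8^2 mod 19 = (8 * 8) mod 19 = 7
  8^3 mod 19 = (7 * 8) mod 19 = 18
  8^4 mod 19 = (18 * 8) mod 19 = 11
  8^5 mod 19 = (11 * 8) mod 19 = 12
  8^6 mod 19 = (12 * 8) mod 19 = 1
Step 2: Result = 1.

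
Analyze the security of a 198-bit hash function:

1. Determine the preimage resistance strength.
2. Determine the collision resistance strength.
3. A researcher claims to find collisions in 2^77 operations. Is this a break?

Step 1: Preimage resistance requires brute-force of 2^198 operations.
Step 2: Collision resistance (birthday bound) = 2^(198/2) = 2^99.
Step 3: The claimed attack costs 2^77 operations.
Step 4: Since 2^77 < 2^99, the claimed attack beats the generic birthday bound, so collision resistance is broken.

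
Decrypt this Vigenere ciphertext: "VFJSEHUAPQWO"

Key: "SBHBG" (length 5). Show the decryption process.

Step 1: Key 'SBHBG' has length 5. Extended key: SBHBGSBHBGSB
Step 2: Decrypt each position:
  V(21) - S(18) = 3 = D
  F(5) - B(1) = 4 = E
  J(9) - H(7) = 2 = C
  S(18) - B(1) = 17 = R
  E(4) - G(6) = 24 = Y
  H(7) - S(18) = 15 = P
  U(20) - B(1) = 19 = T
  A(0) - H(7) = 19 = T
  P(15) - B(1) = 14 = O
  Q(16) - G(6) = 10 = K
  W(22) - S(18) = 4 = E
  O(14) - B(1) = 13 = N
Plaintext: DECRYPTTOKEN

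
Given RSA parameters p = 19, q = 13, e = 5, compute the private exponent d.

Step 1: n = 19 * 13 = 247.
Step 2: phi(n) = 18 * 12 = 216.
Step 3: Find d such that 5 * d = 1 (mod 216).
Step 4: d = 5^(-1) mod 216 = 173.
Verification: 5 * 173 = 865 = 4 * 216 + 1.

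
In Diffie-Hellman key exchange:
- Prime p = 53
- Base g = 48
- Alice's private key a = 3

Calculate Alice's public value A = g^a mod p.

Step 1: A = g^a mod p = 48^3 mod 53.
  48^1 mod 53 = 48
  48^2 mod 53 = (48 * 48) mod 53 = 25
  48^3 mod 53 = (25 * 48) mod 53 = 34
Result: A = 34.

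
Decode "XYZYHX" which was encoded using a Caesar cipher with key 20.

Step 1: Reverse the shift by subtracting 20 from each letter position.
  X (position 23) -> position (23-20) mod 26 = 3 -> D
  Y (position 24) -> position (24-20) mod 26 = 4 -> E
  Z (position 25) -> position (25-20) mod 26 = 5 -> F
  Y (position 24) -> position (24-20) mod 26 = 4 -> E
  H (position 7) -> position (7-20) mod 26 = 13 -> N
  X (position 23) -> position (23-20) mod 26 = 3 -> D
Decrypted message: DEFEND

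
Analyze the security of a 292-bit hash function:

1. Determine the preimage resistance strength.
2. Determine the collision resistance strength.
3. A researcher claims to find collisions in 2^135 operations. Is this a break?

Step 1: Preimage resistance requires brute-force of 2^292 operations.
Step 2: Collision resistance (birthday bound) = 2^(292/2) = 2^146.
Step 3: The claimed attack costs 2^135 operations.
Step 4: Since 2^135 < 2^146, the claimed attack beats the generic birthday bound, so collision resistance is broken.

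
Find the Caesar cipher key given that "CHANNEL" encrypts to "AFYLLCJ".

Step 1: Compare first letters: C (position 2) -> A (position 0).
Step 2: Shift = (0 - 2) mod 26 = 24.
The shift value is 24.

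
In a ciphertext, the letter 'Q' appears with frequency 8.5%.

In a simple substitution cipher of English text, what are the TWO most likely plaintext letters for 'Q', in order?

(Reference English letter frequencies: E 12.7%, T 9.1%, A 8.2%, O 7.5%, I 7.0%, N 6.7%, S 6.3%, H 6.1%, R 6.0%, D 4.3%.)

Step 1: Observed frequency of 'Q' is 8.5%.
Step 2: Compute distances to each reference frequency and sort:
  A (8.2%): difference = 0.3% <-- BEST
  T (9.1%): difference = 0.6% <-- RUNNER-UP
  O (7.5%): difference = 1.0%
  I (7.0%): difference = 1.5%
  N (6.7%): difference = 1.8%
Step 3: Most likely is 'A' (8.2%, diff 0.3%); second most likely is 'T' (9.1%, diff 0.6%).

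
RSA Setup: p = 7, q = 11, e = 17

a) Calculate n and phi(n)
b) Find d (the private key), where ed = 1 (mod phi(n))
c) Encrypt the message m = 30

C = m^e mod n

Step 1: n = 7 * 11 = 77.
Step 2: phi(n) = (7-1)(11-1) = 6 * 10 = 60.
Step 3: Find d = 17^(-1) mod 60 = 53.
  Verify: 17 * 53 = 901 = 1 (mod 60).
Step 4: C = 30^17 mod 77 = 46.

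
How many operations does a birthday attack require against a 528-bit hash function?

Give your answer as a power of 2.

Step 1: The birthday paradox gives collision probability ~50% after sqrt(2^n) = 2^(n/2) hashes.
Step 2: For 528-bit output: 2^(528/2) = 2^264.
Step 3: Approximately 2^264 hash computations needed.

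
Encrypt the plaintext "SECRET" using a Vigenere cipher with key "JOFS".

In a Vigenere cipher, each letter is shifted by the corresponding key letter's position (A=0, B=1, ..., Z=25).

Step 1: Repeat key to match plaintext length:
  Plaintext: SECRET
  Key:       JOFSJO
Step 2: Encrypt each letter:
  S(18) + J(9) = (18+9) mod 26 = 1 = B
  E(4) + O(14) = (4+14) mod 26 = 18 = S
  C(2) + F(5) = (2+5) mod 26 = 7 = H
  R(17) + S(18) = (17+18) mod 26 = 9 = J
  E(4) + J(9) = (4+9) mod 26 = 13 = N
  T(19) + O(14) = (19+14) mod 26 = 7 = H
Ciphertext: BSHJNH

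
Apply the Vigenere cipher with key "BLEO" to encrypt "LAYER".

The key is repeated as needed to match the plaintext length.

Step 1: Repeat key to match plaintext length:
  Plaintext: LAYER
  Key:       BLEOB
Step 2: Encrypt each letter:
  L(11) + B(1) = (11+1) mod 26 = 12 = M
  A(0) + L(11) = (0+11) mod 26 = 11 = L
  Y(24) + E(4) = (24+4) mod 26 = 2 = C
  E(4) + O(14) = (4+14) mod 26 = 18 = S
  R(17) + B(1) = (17+1) mod 26 = 18 = S
Ciphertext: MLCSS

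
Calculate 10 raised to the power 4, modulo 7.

Step 1: Compute 10^4 mod 7 step by step, reducing modulo 7 at each step.
  10^1 mod 7 = 3
  10^2 mod 7 = (3 * 10) mod 7 = 2
  10^3 mod 7 = (2 * 10) mod 7 = 6
  10^4 mod 7 = (6 * 10) mod 7 = 4
Step 2: Result = 4.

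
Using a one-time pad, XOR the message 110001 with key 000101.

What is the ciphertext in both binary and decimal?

Step 1: Write out the XOR operation bit by bit:
  Message: 110001
  Key:     000101
  XOR:     110100
Step 2: Convert to decimal: 110100 = 52.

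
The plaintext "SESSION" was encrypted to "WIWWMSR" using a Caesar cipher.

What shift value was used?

Step 1: Compare first letters: S (position 18) -> W (position 22).
Step 2: Shift = (22 - 18) mod 26 = 4.
The shift value is 4.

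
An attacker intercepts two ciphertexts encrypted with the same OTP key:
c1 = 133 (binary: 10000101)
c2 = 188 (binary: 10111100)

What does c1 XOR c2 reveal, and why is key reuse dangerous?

Step 1: c1 XOR c2 = (m1 XOR k) XOR (m2 XOR k).
Step 2: By XOR associativity/commutativity: = m1 XOR m2 XOR k XOR k = m1 XOR m2.
Step 3: 10000101 XOR 10111100 = 00111001 = 57.
Step 4: The key cancels out! An attacker learns m1 XOR m2 = 57, revealing the relationship between plaintexts.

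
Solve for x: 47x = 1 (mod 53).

Step 1: We need x such that 47 * x = 1 (mod 53).
Step 2: Using the extended Euclidean algorithm or trial:
  47 * 44 = 2068 = 39 * 53 + 1.
Step 3: Since 2068 mod 53 = 1, the inverse is x = 44.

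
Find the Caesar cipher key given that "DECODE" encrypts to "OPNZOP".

Step 1: Compare first letters: D (position 3) -> O (position 14).
Step 2: Shift = (14 - 3) mod 26 = 11.
The shift value is 11.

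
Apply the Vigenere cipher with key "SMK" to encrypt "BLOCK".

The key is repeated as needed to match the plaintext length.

Step 1: Repeat key to match plaintext length:
  Plaintext: BLOCK
  Key:       SMKSM
Step 2: Encrypt each letter:
  B(1) + S(18) = (1+18) mod 26 = 19 = T
  L(11) + M(12) = (11+12) mod 26 = 23 = X
  O(14) + K(10) = (14+10) mod 26 = 24 = Y
  C(2) + S(18) = (2+18) mod 26 = 20 = U
  K(10) + M(12) = (10+12) mod 26 = 22 = W
Ciphertext: TXYUW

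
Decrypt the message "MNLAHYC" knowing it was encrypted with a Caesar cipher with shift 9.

Step 1: Reverse the shift by subtracting 9 from each letter position.
  M (position 12) -> position (12-9) mod 26 = 3 -> D
  N (position 13) -> position (13-9) mod 26 = 4 -> E
  L (position 11) -> position (11-9) mod 26 = 2 -> C
  A (position 0) -> position (0-9) mod 26 = 17 -> R
  H (position 7) -> position (7-9) mod 26 = 24 -> Y
  Y (position 24) -> position (24-9) mod 26 = 15 -> P
  C (position 2) -> position (2-9) mod 26 = 19 -> T
Decrypted message: DECRYPT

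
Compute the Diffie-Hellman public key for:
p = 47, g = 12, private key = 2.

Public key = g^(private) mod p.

Step 1: A = g^a mod p = 12^2 mod 47.
  12^1 mod 47 = 12
  12^2 mod 47 = (12 * 12) mod 47 = 3
Result: A = 3.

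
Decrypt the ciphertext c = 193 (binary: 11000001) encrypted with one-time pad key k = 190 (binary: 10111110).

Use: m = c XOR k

Step 1: XOR ciphertext with key:
  Ciphertext: 11000001
  Key:        10111110
  XOR:        01111111
Step 2: Plaintext = 01111111 = 127 in decimal.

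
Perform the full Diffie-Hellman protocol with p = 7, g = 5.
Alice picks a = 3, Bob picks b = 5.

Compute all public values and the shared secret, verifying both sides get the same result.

Step 1: A = g^a mod p = 5^3 mod 7 = 6.
Step 2: B = g^b mod p = 5^5 mod 7 = 3.
Step 3: Alice computes s = B^a mod p = 3^3 mod 7 = 6.
Step 4: Bob computes s = A^b mod p = 6^5 mod 7 = 6.
Both sides agree: shared secret = 6.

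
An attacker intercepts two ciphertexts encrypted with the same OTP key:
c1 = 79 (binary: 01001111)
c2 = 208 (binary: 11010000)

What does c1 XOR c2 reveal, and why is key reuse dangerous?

Step 1: c1 XOR c2 = (m1 XOR k) XOR (m2 XOR k).
Step 2: By XOR associativity/commutativity: = m1 XOR m2 XOR k XOR k = m1 XOR m2.
Step 3: 01001111 XOR 11010000 = 10011111 = 159.
Step 4: The key cancels out! An attacker learns m1 XOR m2 = 159, revealing the relationship between plaintexts.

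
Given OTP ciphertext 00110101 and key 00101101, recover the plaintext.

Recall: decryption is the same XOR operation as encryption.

Step 1: XOR ciphertext with key:
  Ciphertext: 00110101
  Key:        00101101
  XOR:        00011000
Step 2: Plaintext = 00011000 = 24 in decimal.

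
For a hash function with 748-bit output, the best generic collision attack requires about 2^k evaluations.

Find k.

Step 1: The hash has a 748-bit output.
Step 2: Collision resistance means it should be infeasible to find any x != y with h(x) = h(y).
By the birthday bound, a generic collision search succeeds after about sqrt(2^748) = 2^(748/2) = 2^374 evaluations.
Step 3: Security level = 374 bits.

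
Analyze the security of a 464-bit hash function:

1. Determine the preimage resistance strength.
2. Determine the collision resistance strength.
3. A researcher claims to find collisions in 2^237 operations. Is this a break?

Step 1: Preimage resistance requires brute-force of 2^464 operations.
Step 2: Collision resistance (birthday bound) = 2^(464/2) = 2^232.
Step 3: The claimed attack costs 2^237 operations.
Step 4: Since 2^237 >= 2^232, the claimed attack is no faster than the generic birthday attack, so this does not break collision resistance.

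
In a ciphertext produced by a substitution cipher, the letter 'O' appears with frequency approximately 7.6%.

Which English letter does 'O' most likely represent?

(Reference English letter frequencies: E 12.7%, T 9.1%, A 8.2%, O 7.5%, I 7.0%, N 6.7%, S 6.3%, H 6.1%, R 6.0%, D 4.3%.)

Step 1: The observed frequency is 7.6%.
Step 2: Compare with English frequencies:
  E: 12.7% (difference: 5.1%)
  T: 9.1% (difference: 1.5%)
  A: 8.2% (difference: 0.6%)
  O: 7.5% (difference: 0.1%) <-- closest
  I: 7.0% (difference: 0.6%)
  N: 6.7% (difference: 0.9%)
  S: 6.3% (difference: 1.3%)
  H: 6.1% (difference: 1.5%)
  R: 6.0% (difference: 1.6%)
  D: 4.3% (difference: 3.3%)
Step 3: 'O' most likely represents 'O' (frequency 7.5%).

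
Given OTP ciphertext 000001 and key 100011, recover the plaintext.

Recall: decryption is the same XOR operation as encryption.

Step 1: XOR ciphertext with key:
  Ciphertext: 000001
  Key:        100011
  XOR:        100010
Step 2: Plaintext = 100010 = 34 in decimal.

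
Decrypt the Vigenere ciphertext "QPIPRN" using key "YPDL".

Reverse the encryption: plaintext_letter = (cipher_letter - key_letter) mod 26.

Step 1: Extend key: YPDLYP
Step 2: Decrypt each letter (c - k) mod 26:
  Q(16) - Y(24) = (16-24) mod 26 = 18 = S
  P(15) - P(15) = (15-15) mod 26 = 0 = A
  I(8) - D(3) = (8-3) mod 26 = 5 = F
  P(15) - L(11) = (15-11) mod 26 = 4 = E
  R(17) - Y(24) = (17-24) mod 26 = 19 = T
  N(13) - P(15) = (13-15) mod 26 = 24 = Y
Plaintext: SAFETY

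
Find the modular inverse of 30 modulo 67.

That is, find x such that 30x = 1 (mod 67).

Step 1: We need x such that 30 * x = 1 (mod 67).
Step 2: Using the extended Euclidean algorithm or trial:
  30 * 38 = 1140 = 17 * 67 + 1.
Step 3: Since 1140 mod 67 = 1, the inverse is x = 38.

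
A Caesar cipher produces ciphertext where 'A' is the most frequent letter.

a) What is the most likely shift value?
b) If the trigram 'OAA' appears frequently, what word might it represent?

Step 1: In English, 'E' is the most frequent letter (12.7%).
Step 2: The most frequent ciphertext letter is 'A' (position 0).
Step 3: Shift = (0 - 4) mod 26 = 22.
Step 4: Decrypt 'OAA' by shifting back 22:
  O -> S
  A -> E
  A -> E
Step 5: 'OAA' decrypts to 'SEE'.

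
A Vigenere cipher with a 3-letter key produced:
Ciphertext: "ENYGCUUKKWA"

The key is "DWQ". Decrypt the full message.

Step 1: Key 'DWQ' has length 3. Extended key: DWQDWQDWQDW
Step 2: Decrypt each position:
  E(4) - D(3) = 1 = B
  N(13) - W(22) = 17 = R
  Y(24) - Q(16) = 8 = I
  G(6) - D(3) = 3 = D
  C(2) - W(22) = 6 = G
  U(20) - Q(16) = 4 = E
  U(20) - D(3) = 17 = R
  K(10) - W(22) = 14 = O
  K(10) - Q(16) = 20 = U
  W(22) - D(3) = 19 = T
  A(0) - W(22) = 4 = E
Plaintext: BRIDGEROUTE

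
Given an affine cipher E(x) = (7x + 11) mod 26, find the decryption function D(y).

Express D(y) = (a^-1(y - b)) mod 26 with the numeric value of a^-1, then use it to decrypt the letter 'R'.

Step 1: Find a^-1, the modular inverse of 7 mod 26.
Step 2: We need 7 * a^-1 = 1 (mod 26).
Step 3: 7 * 15 = 105 = 4 * 26 + 1, so a^-1 = 15.
Step 4: D(y) = 15(y - 11) mod 26.
Step 5: Apply to 'R' (y = 17): D(17) = 15 * (17 - 11) mod 26 = 15 * 6 mod 26 = 12 -> 'M'.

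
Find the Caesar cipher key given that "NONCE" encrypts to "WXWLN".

Step 1: Compare first letters: N (position 13) -> W (position 22).
Step 2: Shift = (22 - 13) mod 26 = 9.
The shift value is 9.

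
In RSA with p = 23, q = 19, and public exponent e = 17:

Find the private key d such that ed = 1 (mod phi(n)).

Step 1: n = 23 * 19 = 437.
Step 2: phi(n) = 22 * 18 = 396.
Step 3: Find d such that 17 * d = 1 (mod 396).
Step 4: d = 17^(-1) mod 396 = 233.
Verification: 17 * 233 = 3961 = 10 * 396 + 1.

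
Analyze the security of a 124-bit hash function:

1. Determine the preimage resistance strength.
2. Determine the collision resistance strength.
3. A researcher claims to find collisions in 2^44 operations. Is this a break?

Step 1: Preimage resistance requires brute-force of 2^124 operations.
Step 2: Collision resistance (birthday bound) = 2^(124/2) = 2^62.
Step 3: The claimed attack costs 2^44 operations.
Step 4: Since 2^44 < 2^62, the claimed attack beats the generic birthday bound, so collision resistance is broken.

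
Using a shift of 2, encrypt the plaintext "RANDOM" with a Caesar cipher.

Step 1: For each letter, shift forward by 2 positions (mod 26).
  R (position 17) -> position (17+2) mod 26 = 19 -> T
  A (position 0) -> position (0+2) mod 26 = 2 -> C
  N (position 13) -> position (13+2) mod 26 = 15 -> P
  D (position 3) -> position (3+2) mod 26 = 5 -> F
  O (position 14) -> position (14+2) mod 26 = 16 -> Q
  M (position 12) -> position (12+2) mod 26 = 14 -> O
Result: TCPFQO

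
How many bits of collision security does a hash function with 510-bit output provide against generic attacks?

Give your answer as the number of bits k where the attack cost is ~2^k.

Step 1: The hash has a 510-bit output.
Step 2: Collision resistance means it should be infeasible to find any x != y with h(x) = h(y).
By the birthday bound, a generic collision search succeeds after about sqrt(2^510) = 2^(510/2) = 2^255 evaluations.
Step 3: Security level = 255 bits.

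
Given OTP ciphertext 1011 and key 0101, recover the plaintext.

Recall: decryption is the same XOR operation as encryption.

Step 1: XOR ciphertext with key:
  Ciphertext: 1011
  Key:        0101
  XOR:        1110
Step 2: Plaintext = 1110 = 14 in decimal.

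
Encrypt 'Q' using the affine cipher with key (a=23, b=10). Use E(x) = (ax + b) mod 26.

Step 1: Convert 'Q' to number: x = 16.
Step 2: E(16) = (23 * 16 + 10) mod 26 = 378 mod 26 = 14.
Step 3: Convert 14 back to letter: O.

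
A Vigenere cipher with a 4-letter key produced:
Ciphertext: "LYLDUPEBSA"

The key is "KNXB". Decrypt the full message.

Step 1: Key 'KNXB' has length 4. Extended key: KNXBKNXBKN
Step 2: Decrypt each position:
  L(11) - K(10) = 1 = B
  Y(24) - N(13) = 11 = L
  L(11) - X(23) = 14 = O
  D(3) - B(1) = 2 = C
  U(20) - K(10) = 10 = K
  P(15) - N(13) = 2 = C
  E(4) - X(23) = 7 = H
  B(1) - B(1) = 0 = A
  S(18) - K(10) = 8 = I
  A(0) - N(13) = 13 = N
Plaintext: BLOCKCHAIN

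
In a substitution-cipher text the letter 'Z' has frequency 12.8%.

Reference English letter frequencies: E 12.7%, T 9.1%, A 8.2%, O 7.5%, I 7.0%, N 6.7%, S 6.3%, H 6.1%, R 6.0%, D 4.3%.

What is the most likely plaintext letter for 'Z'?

Step 1: The observed frequency is 12.8%.
Step 2: Compare with English frequencies:
  E: 12.7% (difference: 0.1%) <-- closest
  T: 9.1% (difference: 3.7%)
  A: 8.2% (difference: 4.6%)
  O: 7.5% (difference: 5.3%)
  I: 7.0% (difference: 5.8%)
  N: 6.7% (difference: 6.1%)
  S: 6.3% (difference: 6.5%)
  H: 6.1% (difference: 6.7%)
  R: 6.0% (difference: 6.8%)
  D: 4.3% (difference: 8.5%)
Step 3: 'Z' most likely represents 'E' (frequency 12.7%).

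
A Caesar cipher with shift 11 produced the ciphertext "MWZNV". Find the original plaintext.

Step 1: Reverse the shift by subtracting 11 from each letter position.
  M (position 12) -> position (12-11) mod 26 = 1 -> B
  W (position 22) -> position (22-11) mod 26 = 11 -> L
  Z (position 25) -> position (25-11) mod 26 = 14 -> O
  N (position 13) -> position (13-11) mod 26 = 2 -> C
  V (position 21) -> position (21-11) mod 26 = 10 -> K
Decrypted message: BLOCK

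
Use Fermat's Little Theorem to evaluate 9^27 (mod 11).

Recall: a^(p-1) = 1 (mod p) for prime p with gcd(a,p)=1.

Step 1: Since 11 is prime, by Fermat's Little Theorem: 9^10 = 1 (mod 11).
Step 2: Reduce exponent: 27 mod 10 = 7.
Step 3: So 9^27 = 9^7 (mod 11).
Step 4: 9^7 mod 11 = 4.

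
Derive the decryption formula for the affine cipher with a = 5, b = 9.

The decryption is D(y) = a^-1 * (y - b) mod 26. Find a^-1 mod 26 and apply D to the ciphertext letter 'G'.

Step 1: Find a^-1, the modular inverse of 5 mod 26.
Step 2: We need 5 * a^-1 = 1 (mod 26).
Step 3: 5 * 21 = 105 = 4 * 26 + 1, so a^-1 = 21.
Step 4: D(y) = 21(y - 9) mod 26.
Step 5: Apply to 'G' (y = 6): D(6) = 21 * (6 - 9) mod 26 = 21 * -3 mod 26 = 15 -> 'P'.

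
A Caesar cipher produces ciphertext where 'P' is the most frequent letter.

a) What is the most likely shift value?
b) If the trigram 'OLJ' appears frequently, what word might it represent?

Step 1: In English, 'E' is the most frequent letter (12.7%).
Step 2: The most frequent ciphertext letter is 'P' (position 15).
Step 3: Shift = (15 - 4) mod 26 = 11.
Step 4: Decrypt 'OLJ' by shifting back 11:
  O -> D
  L -> A
  J -> Y
Step 5: 'OLJ' decrypts to 'DAY'.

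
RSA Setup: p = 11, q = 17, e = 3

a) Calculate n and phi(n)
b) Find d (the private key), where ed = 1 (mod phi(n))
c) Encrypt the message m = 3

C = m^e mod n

Step 1: n = 11 * 17 = 187.
Step 2: phi(n) = (11-1)(17-1) = 10 * 16 = 160.
Step 3: Find d = 3^(-1) mod 160 = 107.
  Verify: 3 * 107 = 321 = 1 (mod 160).
Step 4: C = 3^3 mod 187 = 27.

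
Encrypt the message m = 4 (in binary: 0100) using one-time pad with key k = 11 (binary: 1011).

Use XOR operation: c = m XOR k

Step 1: Write out the XOR operation bit by bit:
  Message: 0100
  Key:     1011
  XOR:     1111
Step 2: Convert to decimal: 1111 = 15.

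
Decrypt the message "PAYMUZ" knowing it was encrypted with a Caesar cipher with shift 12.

Step 1: Reverse the shift by subtracting 12 from each letter position.
  P (position 15) -> position (15-12) mod 26 = 3 -> D
  A (position 0) -> position (0-12) mod 26 = 14 -> O
  Y (position 24) -> position (24-12) mod 26 = 12 -> M
  M (position 12) -> position (12-12) mod 26 = 0 -> A
  U (position 20) -> position (20-12) mod 26 = 8 -> I
  Z (position 25) -> position (25-12) mod 26 = 13 -> N
Decrypted message: DOMAIN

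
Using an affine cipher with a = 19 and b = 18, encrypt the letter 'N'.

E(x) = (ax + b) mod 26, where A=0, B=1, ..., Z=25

Step 1: Convert 'N' to number: x = 13.
Step 2: E(13) = (19 * 13 + 18) mod 26 = 265 mod 26 = 5.
Step 3: Convert 5 back to letter: F.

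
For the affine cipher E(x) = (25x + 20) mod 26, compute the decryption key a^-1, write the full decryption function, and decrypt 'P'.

Step 1: Find a^-1, the modular inverse of 25 mod 26.
Step 2: We need 25 * a^-1 = 1 (mod 26).
Step 3: 25 * 25 = 625 = 24 * 26 + 1, so a^-1 = 25.
Step 4: D(y) = 25(y - 20) mod 26.
Step 5: Apply to 'P' (y = 15): D(15) = 25 * (15 - 20) mod 26 = 25 * -5 mod 26 = 5 -> 'F'.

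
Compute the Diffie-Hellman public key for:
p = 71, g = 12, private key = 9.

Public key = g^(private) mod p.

Step 1: A = g^a mod p = 12^9 mod 71.
  12^1 mod 71 = 12
  12^2 mod 71 = (12 * 12) mod 71 = 2
  12^3 mod 71 = (2 * 12) mod 71 = 24
  12^4 mod 71 = (24 * 12) mod 71 = 4
  12^5 mod 71 = (4 * 12) mod 71 = 48
  12^6 mod 71 = (48 * 12) mod 71 = 8
  12^7 mod 71 = (8 * 12) mod 71 = 25
  12^8 mod 71 = (25 * 12) mod 71 = 16
  12^9 mod 71 = (16 * 12) mod 71 = 50
Result: A = 50.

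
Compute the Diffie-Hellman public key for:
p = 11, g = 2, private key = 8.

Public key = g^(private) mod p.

Step 1: A = g^a mod p = 2^8 mod 11.
  2^1 mod 11 = 2
  2^2 mod 11 = (2 * 2) mod 11 = 4
  2^3 mod 11 = (4 * 2) mod 11 = 8
  2^4 mod 11 = (8 * 2) mod 11 = 5
  2^5 mod 11 = (5 * 2) mod 11 = 10
  2^6 mod 11 = (10 * 2) mod 11 = 9
  2^7 mod 11 = (9 * 2) mod 11 = 7
  2^8 mod 11 = (7 * 2) mod 11 = 3
Result: A = 3.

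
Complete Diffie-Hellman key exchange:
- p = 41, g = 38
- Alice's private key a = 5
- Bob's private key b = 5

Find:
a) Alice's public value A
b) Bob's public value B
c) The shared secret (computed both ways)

Step 1: A = g^a mod p = 38^5 mod 41 = 3.
Step 2: B = g^b mod p = 38^5 mod 41 = 3.
Step 3: Alice computes s = B^a mod p = 3^5 mod 41 = 38.
Step 4: Bob computes s = A^b mod p = 3^5 mod 41 = 38.
Both sides agree: shared secret = 38.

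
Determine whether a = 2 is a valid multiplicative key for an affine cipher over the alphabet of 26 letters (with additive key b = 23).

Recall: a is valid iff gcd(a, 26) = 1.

Step 1: Compute gcd(2, 26).
Step 2: gcd(2, 26) = 2.
Since gcd = 2 != 1, 2 shares a common factor with 26, so it cannot be used.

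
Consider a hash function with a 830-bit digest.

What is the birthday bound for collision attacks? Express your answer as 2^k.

Step 1: The birthday paradox gives collision probability ~50% after sqrt(2^n) = 2^(n/2) hashes.
Step 2: For 830-bit output: 2^(830/2) = 2^415.
Step 3: Approximately 2^415 hash computations needed.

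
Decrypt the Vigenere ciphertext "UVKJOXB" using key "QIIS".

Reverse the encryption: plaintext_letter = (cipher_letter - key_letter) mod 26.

Step 1: Extend key: QIISQII
Step 2: Decrypt each letter (c - k) mod 26:
  U(20) - Q(16) = (20-16) mod 26 = 4 = E
  V(21) - I(8) = (21-8) mod 26 = 13 = N
  K(10) - I(8) = (10-8) mod 26 = 2 = C
  J(9) - S(18) = (9-18) mod 26 = 17 = R
  O(14) - Q(16) = (14-16) mod 26 = 24 = Y
  X(23) - I(8) = (23-8) mod 26 = 15 = P
  B(1) - I(8) = (1-8) mod 26 = 19 = T
Plaintext: ENCRYPT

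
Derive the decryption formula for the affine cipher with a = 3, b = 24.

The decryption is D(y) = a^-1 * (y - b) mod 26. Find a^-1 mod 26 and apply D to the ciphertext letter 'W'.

Step 1: Find a^-1, the modular inverse of 3 mod 26.
Step 2: We need 3 * a^-1 = 1 (mod 26).
Step 3: 3 * 9 = 27 = 1 * 26 + 1, so a^-1 = 9.
Step 4: D(y) = 9(y - 24) mod 26.
Step 5: Apply to 'W' (y = 22): D(22) = 9 * (22 - 24) mod 26 = 9 * -2 mod 26 = 8 -> 'I'.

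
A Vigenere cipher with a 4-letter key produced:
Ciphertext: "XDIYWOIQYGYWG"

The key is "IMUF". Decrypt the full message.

Step 1: Key 'IMUF' has length 4. Extended key: IMUFIMUFIMUFI
Step 2: Decrypt each position:
  X(23) - I(8) = 15 = P
  D(3) - M(12) = 17 = R
  I(8) - U(20) = 14 = O
  Y(24) - F(5) = 19 = T
  W(22) - I(8) = 14 = O
  O(14) - M(12) = 2 = C
  I(8) - U(20) = 14 = O
  Q(16) - F(5) = 11 = L
  Y(24) - I(8) = 16 = Q
  G(6) - M(12) = 20 = U
  Y(24) - U(20) = 4 = E
  W(22) - F(5) = 17 = R
  G(6) - I(8) = 24 = Y
Plaintext: PROTOCOLQUERY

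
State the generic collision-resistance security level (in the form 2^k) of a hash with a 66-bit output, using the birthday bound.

Step 1: The birthday paradox gives collision probability ~50% after sqrt(2^n) = 2^(n/2) hashes.
Step 2: For 66-bit output: 2^(66/2) = 2^33.
Step 3: Approximately 2^33 hash computations needed.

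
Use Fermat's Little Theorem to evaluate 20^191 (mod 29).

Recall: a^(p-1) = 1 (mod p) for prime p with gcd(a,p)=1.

Step 1: Since 29 is prime, by Fermat's Little Theorem: 20^28 = 1 (mod 29).
Step 2: Reduce exponent: 191 mod 28 = 23.
Step 3: So 20^191 = 20^23 (mod 29).
Step 4: 20^23 mod 29 = 23.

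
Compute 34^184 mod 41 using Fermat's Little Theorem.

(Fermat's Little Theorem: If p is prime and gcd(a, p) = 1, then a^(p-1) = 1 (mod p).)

Step 1: Since 41 is prime, by Fermat's Little Theorem: 34^40 = 1 (mod 41).
Step 2: Reduce exponent: 184 mod 40 = 24.
Step 3: So 34^184 = 34^24 (mod 41).
Step 4: 34^24 mod 41 = 18.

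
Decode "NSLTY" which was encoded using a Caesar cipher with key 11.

Step 1: Reverse the shift by subtracting 11 from each letter position.
  N (position 13) -> position (13-11) mod 26 = 2 -> C
  S (position 18) -> position (18-11) mod 26 = 7 -> H
  L (position 11) -> position (11-11) mod 26 = 0 -> A
  T (position 19) -> position (19-11) mod 26 = 8 -> I
  Y (position 24) -> position (24-11) mod 26 = 13 -> N
Decrypted message: CHAIN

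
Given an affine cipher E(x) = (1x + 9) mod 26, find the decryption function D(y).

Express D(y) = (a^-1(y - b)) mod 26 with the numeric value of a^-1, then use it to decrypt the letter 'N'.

Step 1: Find a^-1, the modular inverse of 1 mod 26.
Step 2: We need 1 * a^-1 = 1 (mod 26).
Step 3: 1 * 1 = 1 = 0 * 26 + 1, so a^-1 = 1.
Step 4: D(y) = 1(y - 9) mod 26.
Step 5: Apply to 'N' (y = 13): D(13) = 1 * (13 - 9) mod 26 = 1 * 4 mod 26 = 4 -> 'E'.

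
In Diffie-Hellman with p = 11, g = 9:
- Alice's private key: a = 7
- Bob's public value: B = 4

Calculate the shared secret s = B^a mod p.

Step 1: s = B^a mod p = 4^7 mod 11.
  4^1 mod 11 = 4
  4^2 mod 11 = (4 * 4) mod 11 = 5
  4^3 mod 11 = (5 * 4) mod 11 = 9
  4^4 mod 11 = (9 * 4) mod 11 = 3
  4^5 mod 11 = (3 * 4) mod 11 = 1
  4^6 mod 11 = (1 * 4) mod 11 = 4
  4^7 mod 11 = (4 * 4) mod 11 = 5
Result: shared secret = 5.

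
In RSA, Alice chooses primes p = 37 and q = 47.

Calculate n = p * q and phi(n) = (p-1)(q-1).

Step 1: n = p * q = 37 * 47 = 1739.
Step 2: phi(n) = (p-1)(q-1) = 36 * 46 = 1656.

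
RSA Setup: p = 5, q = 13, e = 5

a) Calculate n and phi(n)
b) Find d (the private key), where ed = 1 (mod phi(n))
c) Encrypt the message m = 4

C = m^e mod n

Step 1: n = 5 * 13 = 65.
Step 2: phi(n) = (5-1)(13-1) = 4 * 12 = 48.
Step 3: Find d = 5^(-1) mod 48 = 29.
  Verify: 5 * 29 = 145 = 1 (mod 48).
Step 4: C = 4^5 mod 65 = 49.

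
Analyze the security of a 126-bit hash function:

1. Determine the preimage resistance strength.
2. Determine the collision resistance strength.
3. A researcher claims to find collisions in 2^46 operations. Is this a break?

Step 1: Preimage resistance requires brute-force of 2^126 operations.
Step 2: Collision resistance (birthday bound) = 2^(126/2) = 2^63.
Step 3: The claimed attack costs 2^46 operations.
Step 4: Since 2^46 < 2^63, the claimed attack beats the generic birthday bound, so collision resistance is broken.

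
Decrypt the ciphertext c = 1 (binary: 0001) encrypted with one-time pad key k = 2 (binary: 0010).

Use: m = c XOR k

Step 1: XOR ciphertext with key:
  Ciphertext: 0001
  Key:        0010
  XOR:        0011
Step 2: Plaintext = 0011 = 3 in decimal.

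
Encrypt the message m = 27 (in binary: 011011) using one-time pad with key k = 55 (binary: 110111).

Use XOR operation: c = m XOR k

Step 1: Write out the XOR operation bit by bit:
  Message: 011011
  Key:     110111
  XOR:     101100
Step 2: Convert to decimal: 101100 = 44.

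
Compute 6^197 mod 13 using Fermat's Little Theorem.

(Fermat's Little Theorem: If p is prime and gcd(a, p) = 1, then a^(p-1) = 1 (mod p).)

Step 1: Since 13 is prime, by Fermat's Little Theorem: 6^12 = 1 (mod 13).
Step 2: Reduce exponent: 197 mod 12 = 5.
Step 3: So 6^197 = 6^5 (mod 13).
Step 4: 6^5 mod 13 = 2.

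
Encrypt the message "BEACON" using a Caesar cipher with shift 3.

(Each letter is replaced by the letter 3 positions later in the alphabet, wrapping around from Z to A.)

Step 1: For each letter, shift forward by 3 positions (mod 26).
  B (position 1) -> position (1+3) mod 26 = 4 -> E
  E (position 4) -> position (4+3) mod 26 = 7 -> H
  A (position 0) -> position (0+3) mod 26 = 3 -> D
  C (position 2) -> position (2+3) mod 26 = 5 -> F
  O (position 14) -> position (14+3) mod 26 = 17 -> R
  N (position 13) -> position (13+3) mod 26 = 16 -> Q
Result: EHDFRQ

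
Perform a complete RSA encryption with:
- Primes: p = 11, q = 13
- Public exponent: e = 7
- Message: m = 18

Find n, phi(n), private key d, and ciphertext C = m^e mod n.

Step 1: n = 11 * 13 = 143.
Step 2: phi(n) = (11-1)(13-1) = 10 * 12 = 120.
Step 3: Find d = 7^(-1) mod 120 = 103.
  Verify: 7 * 103 = 721 = 1 (mod 120).
Step 4: C = 18^7 mod 143 = 138.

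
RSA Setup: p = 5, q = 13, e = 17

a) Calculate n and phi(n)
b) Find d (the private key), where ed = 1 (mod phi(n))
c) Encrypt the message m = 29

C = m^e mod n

Step 1: n = 5 * 13 = 65.
Step 2: phi(n) = (5-1)(13-1) = 4 * 12 = 48.
Step 3: Find d = 17^(-1) mod 48 = 17.
  Verify: 17 * 17 = 289 = 1 (mod 48).
Step 4: C = 29^17 mod 65 = 9.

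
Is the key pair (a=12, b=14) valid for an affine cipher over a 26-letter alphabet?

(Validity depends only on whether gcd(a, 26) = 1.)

Step 1: Compute gcd(12, 26).
Step 2: gcd(12, 26) = 2.
Since gcd = 2 != 1, 12 shares a common factor with 26, so it cannot be used.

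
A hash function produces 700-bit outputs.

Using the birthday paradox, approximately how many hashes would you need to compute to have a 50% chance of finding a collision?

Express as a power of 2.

Step 1: The birthday paradox gives collision probability ~50% after sqrt(2^n) = 2^(n/2) hashes.
Step 2: For 700-bit output: 2^(700/2) = 2^350.
Step 3: Approximately 2^350 hash computations needed.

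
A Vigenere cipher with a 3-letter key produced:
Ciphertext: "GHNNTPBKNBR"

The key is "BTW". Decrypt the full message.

Step 1: Key 'BTW' has length 3. Extended key: BTWBTWBTWBT
Step 2: Decrypt each position:
  G(6) - B(1) = 5 = F
  H(7) - T(19) = 14 = O
  N(13) - W(22) = 17 = R
  N(13) - B(1) = 12 = M
  T(19) - T(19) = 0 = A
  P(15) - W(22) = 19 = T
  B(1) - B(1) = 0 = A
  K(10) - T(19) = 17 = R
  N(13) - W(22) = 17 = R
  B(1) - B(1) = 0 = A
  R(17) - T(19) = 24 = Y
Plaintext: FORMATARRAY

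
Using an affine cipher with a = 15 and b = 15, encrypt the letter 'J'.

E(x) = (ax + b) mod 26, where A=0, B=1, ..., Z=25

Step 1: Convert 'J' to number: x = 9.
Step 2: E(9) = (15 * 9 + 15) mod 26 = 150 mod 26 = 20.
Step 3: Convert 20 back to letter: U.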